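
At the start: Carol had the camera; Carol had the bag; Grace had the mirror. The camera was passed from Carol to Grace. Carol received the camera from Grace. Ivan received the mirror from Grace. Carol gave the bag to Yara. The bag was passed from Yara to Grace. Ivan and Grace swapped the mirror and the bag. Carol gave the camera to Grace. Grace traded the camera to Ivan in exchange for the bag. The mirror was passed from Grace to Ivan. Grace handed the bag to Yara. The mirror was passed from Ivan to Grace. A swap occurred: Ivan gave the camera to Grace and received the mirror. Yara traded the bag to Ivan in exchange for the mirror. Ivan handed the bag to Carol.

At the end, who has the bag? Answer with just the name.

Tracking all object holders:
Start: camera:Carol, bag:Carol, mirror:Grace
Event 1 (give camera: Carol -> Grace). State: camera:Grace, bag:Carol, mirror:Grace
Event 2 (give camera: Grace -> Carol). State: camera:Carol, bag:Carol, mirror:Grace
Event 3 (give mirror: Grace -> Ivan). State: camera:Carol, bag:Carol, mirror:Ivan
Event 4 (give bag: Carol -> Yara). State: camera:Carol, bag:Yara, mirror:Ivan
Event 5 (give bag: Yara -> Grace). State: camera:Carol, bag:Grace, mirror:Ivan
Event 6 (swap mirror<->bag: now mirror:Grace, bag:Ivan). State: camera:Carol, bag:Ivan, mirror:Grace
Event 7 (give camera: Carol -> Grace). State: camera:Grace, bag:Ivan, mirror:Grace
Event 8 (swap camera<->bag: now camera:Ivan, bag:Grace). State: camera:Ivan, bag:Grace, mirror:Grace
Event 9 (give mirror: Grace -> Ivan). State: camera:Ivan, bag:Grace, mirror:Ivan
Event 10 (give bag: Grace -> Yara). State: camera:Ivan, bag:Yara, mirror:Ivan
Event 11 (give mirror: Ivan -> Grace). State: camera:Ivan, bag:Yara, mirror:Grace
Event 12 (swap camera<->mirror: now camera:Grace, mirror:Ivan). State: camera:Grace, bag:Yara, mirror:Ivan
Event 13 (swap bag<->mirror: now bag:Ivan, mirror:Yara). State: camera:Grace, bag:Ivan, mirror:Yara
Event 14 (give bag: Ivan -> Carol). State: camera:Grace, bag:Carol, mirror:Yara

Final state: camera:Grace, bag:Carol, mirror:Yara
The bag is held by Carol.

Answer: Carol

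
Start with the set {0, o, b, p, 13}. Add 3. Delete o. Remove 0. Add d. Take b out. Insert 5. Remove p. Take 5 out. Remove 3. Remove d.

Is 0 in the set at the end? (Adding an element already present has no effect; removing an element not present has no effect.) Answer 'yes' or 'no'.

Answer: no

Derivation:
Tracking the set through each operation:
Start: {0, 13, b, o, p}
Event 1 (add 3): added. Set: {0, 13, 3, b, o, p}
Event 2 (remove o): removed. Set: {0, 13, 3, b, p}
Event 3 (remove 0): removed. Set: {13, 3, b, p}
Event 4 (add d): added. Set: {13, 3, b, d, p}
Event 5 (remove b): removed. Set: {13, 3, d, p}
Event 6 (add 5): added. Set: {13, 3, 5, d, p}
Event 7 (remove p): removed. Set: {13, 3, 5, d}
Event 8 (remove 5): removed. Set: {13, 3, d}
Event 9 (remove 3): removed. Set: {13, d}
Event 10 (remove d): removed. Set: {13}

Final set: {13} (size 1)
0 is NOT in the final set.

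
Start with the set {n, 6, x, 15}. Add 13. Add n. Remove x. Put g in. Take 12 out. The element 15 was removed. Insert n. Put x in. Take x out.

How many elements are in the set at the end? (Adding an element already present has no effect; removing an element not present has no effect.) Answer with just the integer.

Answer: 4

Derivation:
Tracking the set through each operation:
Start: {15, 6, n, x}
Event 1 (add 13): added. Set: {13, 15, 6, n, x}
Event 2 (add n): already present, no change. Set: {13, 15, 6, n, x}
Event 3 (remove x): removed. Set: {13, 15, 6, n}
Event 4 (add g): added. Set: {13, 15, 6, g, n}
Event 5 (remove 12): not present, no change. Set: {13, 15, 6, g, n}
Event 6 (remove 15): removed. Set: {13, 6, g, n}
Event 7 (add n): already present, no change. Set: {13, 6, g, n}
Event 8 (add x): added. Set: {13, 6, g, n, x}
Event 9 (remove x): removed. Set: {13, 6, g, n}

Final set: {13, 6, g, n} (size 4)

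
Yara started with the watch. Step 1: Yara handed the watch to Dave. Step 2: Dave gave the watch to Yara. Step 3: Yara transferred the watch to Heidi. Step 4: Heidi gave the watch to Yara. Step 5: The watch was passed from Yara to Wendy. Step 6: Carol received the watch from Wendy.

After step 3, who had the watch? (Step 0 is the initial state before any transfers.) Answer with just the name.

Answer: Heidi

Derivation:
Tracking the watch holder through step 3:
After step 0 (start): Yara
After step 1: Dave
After step 2: Yara
After step 3: Heidi

At step 3, the holder is Heidi.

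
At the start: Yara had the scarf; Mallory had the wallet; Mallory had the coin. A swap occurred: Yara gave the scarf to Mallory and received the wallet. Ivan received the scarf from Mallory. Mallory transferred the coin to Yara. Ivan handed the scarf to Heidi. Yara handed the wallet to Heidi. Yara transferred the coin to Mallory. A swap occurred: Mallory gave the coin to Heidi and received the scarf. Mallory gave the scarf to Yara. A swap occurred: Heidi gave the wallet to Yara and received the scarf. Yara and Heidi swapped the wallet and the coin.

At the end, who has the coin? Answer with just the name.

Answer: Yara

Derivation:
Tracking all object holders:
Start: scarf:Yara, wallet:Mallory, coin:Mallory
Event 1 (swap scarf<->wallet: now scarf:Mallory, wallet:Yara). State: scarf:Mallory, wallet:Yara, coin:Mallory
Event 2 (give scarf: Mallory -> Ivan). State: scarf:Ivan, wallet:Yara, coin:Mallory
Event 3 (give coin: Mallory -> Yara). State: scarf:Ivan, wallet:Yara, coin:Yara
Event 4 (give scarf: Ivan -> Heidi). State: scarf:Heidi, wallet:Yara, coin:Yara
Event 5 (give wallet: Yara -> Heidi). State: scarf:Heidi, wallet:Heidi, coin:Yara
Event 6 (give coin: Yara -> Mallory). State: scarf:Heidi, wallet:Heidi, coin:Mallory
Event 7 (swap coin<->scarf: now coin:Heidi, scarf:Mallory). State: scarf:Mallory, wallet:Heidi, coin:Heidi
Event 8 (give scarf: Mallory -> Yara). State: scarf:Yara, wallet:Heidi, coin:Heidi
Event 9 (swap wallet<->scarf: now wallet:Yara, scarf:Heidi). State: scarf:Heidi, wallet:Yara, coin:Heidi
Event 10 (swap wallet<->coin: now wallet:Heidi, coin:Yara). State: scarf:Heidi, wallet:Heidi, coin:Yara

Final state: scarf:Heidi, wallet:Heidi, coin:Yara
The coin is held by Yara.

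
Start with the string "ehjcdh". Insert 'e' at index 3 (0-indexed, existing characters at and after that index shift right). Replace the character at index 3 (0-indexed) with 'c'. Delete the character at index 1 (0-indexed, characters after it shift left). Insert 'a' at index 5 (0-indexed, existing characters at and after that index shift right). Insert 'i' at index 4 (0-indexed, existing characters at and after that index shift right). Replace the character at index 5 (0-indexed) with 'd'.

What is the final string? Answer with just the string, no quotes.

Answer: ejccidah

Derivation:
Applying each edit step by step:
Start: "ehjcdh"
Op 1 (insert 'e' at idx 3): "ehjcdh" -> "ehjecdh"
Op 2 (replace idx 3: 'e' -> 'c'): "ehjecdh" -> "ehjccdh"
Op 3 (delete idx 1 = 'h'): "ehjccdh" -> "ejccdh"
Op 4 (insert 'a' at idx 5): "ejccdh" -> "ejccdah"
Op 5 (insert 'i' at idx 4): "ejccdah" -> "ejccidah"
Op 6 (replace idx 5: 'd' -> 'd'): "ejccidah" -> "ejccidah"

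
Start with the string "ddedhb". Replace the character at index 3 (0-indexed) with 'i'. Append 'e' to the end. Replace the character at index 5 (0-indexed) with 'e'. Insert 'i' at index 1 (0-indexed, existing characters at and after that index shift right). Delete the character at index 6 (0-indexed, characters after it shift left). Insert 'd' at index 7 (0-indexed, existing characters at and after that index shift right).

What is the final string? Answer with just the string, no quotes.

Applying each edit step by step:
Start: "ddedhb"
Op 1 (replace idx 3: 'd' -> 'i'): "ddedhb" -> "ddeihb"
Op 2 (append 'e'): "ddeihb" -> "ddeihbe"
Op 3 (replace idx 5: 'b' -> 'e'): "ddeihbe" -> "ddeihee"
Op 4 (insert 'i' at idx 1): "ddeihee" -> "dideihee"
Op 5 (delete idx 6 = 'e'): "dideihee" -> "dideihe"
Op 6 (insert 'd' at idx 7): "dideihe" -> "dideihed"

Answer: dideihed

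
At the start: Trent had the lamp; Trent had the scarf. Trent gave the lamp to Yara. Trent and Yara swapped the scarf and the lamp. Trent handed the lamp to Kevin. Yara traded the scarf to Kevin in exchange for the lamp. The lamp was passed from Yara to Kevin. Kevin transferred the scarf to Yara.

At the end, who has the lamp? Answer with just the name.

Answer: Kevin

Derivation:
Tracking all object holders:
Start: lamp:Trent, scarf:Trent
Event 1 (give lamp: Trent -> Yara). State: lamp:Yara, scarf:Trent
Event 2 (swap scarf<->lamp: now scarf:Yara, lamp:Trent). State: lamp:Trent, scarf:Yara
Event 3 (give lamp: Trent -> Kevin). State: lamp:Kevin, scarf:Yara
Event 4 (swap scarf<->lamp: now scarf:Kevin, lamp:Yara). State: lamp:Yara, scarf:Kevin
Event 5 (give lamp: Yara -> Kevin). State: lamp:Kevin, scarf:Kevin
Event 6 (give scarf: Kevin -> Yara). State: lamp:Kevin, scarf:Yara

Final state: lamp:Kevin, scarf:Yara
The lamp is held by Kevin.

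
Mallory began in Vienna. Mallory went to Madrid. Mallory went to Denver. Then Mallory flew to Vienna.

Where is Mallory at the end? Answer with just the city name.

Answer: Vienna

Derivation:
Tracking Mallory's location:
Start: Mallory is in Vienna.
After move 1: Vienna -> Madrid. Mallory is in Madrid.
After move 2: Madrid -> Denver. Mallory is in Denver.
After move 3: Denver -> Vienna. Mallory is in Vienna.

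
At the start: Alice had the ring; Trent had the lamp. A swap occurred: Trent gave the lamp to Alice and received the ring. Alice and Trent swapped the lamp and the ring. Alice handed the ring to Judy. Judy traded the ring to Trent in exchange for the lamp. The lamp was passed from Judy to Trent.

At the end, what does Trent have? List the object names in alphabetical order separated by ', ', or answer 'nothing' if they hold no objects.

Answer: lamp, ring

Derivation:
Tracking all object holders:
Start: ring:Alice, lamp:Trent
Event 1 (swap lamp<->ring: now lamp:Alice, ring:Trent). State: ring:Trent, lamp:Alice
Event 2 (swap lamp<->ring: now lamp:Trent, ring:Alice). State: ring:Alice, lamp:Trent
Event 3 (give ring: Alice -> Judy). State: ring:Judy, lamp:Trent
Event 4 (swap ring<->lamp: now ring:Trent, lamp:Judy). State: ring:Trent, lamp:Judy
Event 5 (give lamp: Judy -> Trent). State: ring:Trent, lamp:Trent

Final state: ring:Trent, lamp:Trent
Trent holds: lamp, ring.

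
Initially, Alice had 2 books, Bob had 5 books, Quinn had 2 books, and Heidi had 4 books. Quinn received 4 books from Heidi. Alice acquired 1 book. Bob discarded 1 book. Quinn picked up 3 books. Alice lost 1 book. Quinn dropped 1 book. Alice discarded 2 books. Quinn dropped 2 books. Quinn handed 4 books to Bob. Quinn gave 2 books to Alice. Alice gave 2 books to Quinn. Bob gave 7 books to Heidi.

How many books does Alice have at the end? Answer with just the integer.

Tracking counts step by step:
Start: Alice=2, Bob=5, Quinn=2, Heidi=4
Event 1 (Heidi -> Quinn, 4): Heidi: 4 -> 0, Quinn: 2 -> 6. State: Alice=2, Bob=5, Quinn=6, Heidi=0
Event 2 (Alice +1): Alice: 2 -> 3. State: Alice=3, Bob=5, Quinn=6, Heidi=0
Event 3 (Bob -1): Bob: 5 -> 4. State: Alice=3, Bob=4, Quinn=6, Heidi=0
Event 4 (Quinn +3): Quinn: 6 -> 9. State: Alice=3, Bob=4, Quinn=9, Heidi=0
Event 5 (Alice -1): Alice: 3 -> 2. State: Alice=2, Bob=4, Quinn=9, Heidi=0
Event 6 (Quinn -1): Quinn: 9 -> 8. State: Alice=2, Bob=4, Quinn=8, Heidi=0
Event 7 (Alice -2): Alice: 2 -> 0. State: Alice=0, Bob=4, Quinn=8, Heidi=0
Event 8 (Quinn -2): Quinn: 8 -> 6. State: Alice=0, Bob=4, Quinn=6, Heidi=0
Event 9 (Quinn -> Bob, 4): Quinn: 6 -> 2, Bob: 4 -> 8. State: Alice=0, Bob=8, Quinn=2, Heidi=0
Event 10 (Quinn -> Alice, 2): Quinn: 2 -> 0, Alice: 0 -> 2. State: Alice=2, Bob=8, Quinn=0, Heidi=0
Event 11 (Alice -> Quinn, 2): Alice: 2 -> 0, Quinn: 0 -> 2. State: Alice=0, Bob=8, Quinn=2, Heidi=0
Event 12 (Bob -> Heidi, 7): Bob: 8 -> 1, Heidi: 0 -> 7. State: Alice=0, Bob=1, Quinn=2, Heidi=7

Alice's final count: 0

Answer: 0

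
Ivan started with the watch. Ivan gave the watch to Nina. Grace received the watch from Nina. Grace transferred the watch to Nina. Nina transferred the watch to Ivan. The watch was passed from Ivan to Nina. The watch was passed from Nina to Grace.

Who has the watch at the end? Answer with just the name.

Answer: Grace

Derivation:
Tracking the watch through each event:
Start: Ivan has the watch.
After event 1: Nina has the watch.
After event 2: Grace has the watch.
After event 3: Nina has the watch.
After event 4: Ivan has the watch.
After event 5: Nina has the watch.
After event 6: Grace has the watch.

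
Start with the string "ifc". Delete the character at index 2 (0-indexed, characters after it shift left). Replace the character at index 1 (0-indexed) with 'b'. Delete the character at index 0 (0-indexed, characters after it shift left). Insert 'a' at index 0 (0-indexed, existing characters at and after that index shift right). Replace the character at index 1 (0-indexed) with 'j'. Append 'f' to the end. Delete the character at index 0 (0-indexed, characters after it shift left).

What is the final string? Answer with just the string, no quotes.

Applying each edit step by step:
Start: "ifc"
Op 1 (delete idx 2 = 'c'): "ifc" -> "if"
Op 2 (replace idx 1: 'f' -> 'b'): "if" -> "ib"
Op 3 (delete idx 0 = 'i'): "ib" -> "b"
Op 4 (insert 'a' at idx 0): "b" -> "ab"
Op 5 (replace idx 1: 'b' -> 'j'): "ab" -> "aj"
Op 6 (append 'f'): "aj" -> "ajf"
Op 7 (delete idx 0 = 'a'): "ajf" -> "jf"

Answer: jf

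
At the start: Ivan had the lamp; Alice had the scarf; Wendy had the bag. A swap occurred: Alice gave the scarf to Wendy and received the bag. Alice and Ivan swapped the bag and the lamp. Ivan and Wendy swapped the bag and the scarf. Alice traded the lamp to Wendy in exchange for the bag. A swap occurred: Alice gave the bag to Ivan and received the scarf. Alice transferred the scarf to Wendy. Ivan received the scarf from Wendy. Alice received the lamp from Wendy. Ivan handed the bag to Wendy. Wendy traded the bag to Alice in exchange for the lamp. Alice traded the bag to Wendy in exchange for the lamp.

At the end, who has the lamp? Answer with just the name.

Answer: Alice

Derivation:
Tracking all object holders:
Start: lamp:Ivan, scarf:Alice, bag:Wendy
Event 1 (swap scarf<->bag: now scarf:Wendy, bag:Alice). State: lamp:Ivan, scarf:Wendy, bag:Alice
Event 2 (swap bag<->lamp: now bag:Ivan, lamp:Alice). State: lamp:Alice, scarf:Wendy, bag:Ivan
Event 3 (swap bag<->scarf: now bag:Wendy, scarf:Ivan). State: lamp:Alice, scarf:Ivan, bag:Wendy
Event 4 (swap lamp<->bag: now lamp:Wendy, bag:Alice). State: lamp:Wendy, scarf:Ivan, bag:Alice
Event 5 (swap bag<->scarf: now bag:Ivan, scarf:Alice). State: lamp:Wendy, scarf:Alice, bag:Ivan
Event 6 (give scarf: Alice -> Wendy). State: lamp:Wendy, scarf:Wendy, bag:Ivan
Event 7 (give scarf: Wendy -> Ivan). State: lamp:Wendy, scarf:Ivan, bag:Ivan
Event 8 (give lamp: Wendy -> Alice). State: lamp:Alice, scarf:Ivan, bag:Ivan
Event 9 (give bag: Ivan -> Wendy). State: lamp:Alice, scarf:Ivan, bag:Wendy
Event 10 (swap bag<->lamp: now bag:Alice, lamp:Wendy). State: lamp:Wendy, scarf:Ivan, bag:Alice
Event 11 (swap bag<->lamp: now bag:Wendy, lamp:Alice). State: lamp:Alice, scarf:Ivan, bag:Wendy

Final state: lamp:Alice, scarf:Ivan, bag:Wendy
The lamp is held by Alice.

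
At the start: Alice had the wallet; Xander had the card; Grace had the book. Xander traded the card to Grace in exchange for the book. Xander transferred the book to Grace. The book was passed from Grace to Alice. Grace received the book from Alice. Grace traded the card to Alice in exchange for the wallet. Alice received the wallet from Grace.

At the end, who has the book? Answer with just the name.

Tracking all object holders:
Start: wallet:Alice, card:Xander, book:Grace
Event 1 (swap card<->book: now card:Grace, book:Xander). State: wallet:Alice, card:Grace, book:Xander
Event 2 (give book: Xander -> Grace). State: wallet:Alice, card:Grace, book:Grace
Event 3 (give book: Grace -> Alice). State: wallet:Alice, card:Grace, book:Alice
Event 4 (give book: Alice -> Grace). State: wallet:Alice, card:Grace, book:Grace
Event 5 (swap card<->wallet: now card:Alice, wallet:Grace). State: wallet:Grace, card:Alice, book:Grace
Event 6 (give wallet: Grace -> Alice). State: wallet:Alice, card:Alice, book:Grace

Final state: wallet:Alice, card:Alice, book:Grace
The book is held by Grace.

Answer: Grace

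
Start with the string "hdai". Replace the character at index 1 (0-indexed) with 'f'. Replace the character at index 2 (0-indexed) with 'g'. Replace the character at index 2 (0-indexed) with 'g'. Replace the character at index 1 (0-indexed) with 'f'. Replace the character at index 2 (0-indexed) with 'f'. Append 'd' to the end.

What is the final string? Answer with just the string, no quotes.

Applying each edit step by step:
Start: "hdai"
Op 1 (replace idx 1: 'd' -> 'f'): "hdai" -> "hfai"
Op 2 (replace idx 2: 'a' -> 'g'): "hfai" -> "hfgi"
Op 3 (replace idx 2: 'g' -> 'g'): "hfgi" -> "hfgi"
Op 4 (replace idx 1: 'f' -> 'f'): "hfgi" -> "hfgi"
Op 5 (replace idx 2: 'g' -> 'f'): "hfgi" -> "hffi"
Op 6 (append 'd'): "hffi" -> "hffid"

Answer: hffid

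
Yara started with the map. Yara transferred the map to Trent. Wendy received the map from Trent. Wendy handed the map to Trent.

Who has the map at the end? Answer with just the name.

Tracking the map through each event:
Start: Yara has the map.
After event 1: Trent has the map.
After event 2: Wendy has the map.
After event 3: Trent has the map.

Answer: Trent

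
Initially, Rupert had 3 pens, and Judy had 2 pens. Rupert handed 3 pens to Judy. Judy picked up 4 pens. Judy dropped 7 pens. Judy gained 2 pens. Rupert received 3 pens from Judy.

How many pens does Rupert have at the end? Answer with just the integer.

Tracking counts step by step:
Start: Rupert=3, Judy=2
Event 1 (Rupert -> Judy, 3): Rupert: 3 -> 0, Judy: 2 -> 5. State: Rupert=0, Judy=5
Event 2 (Judy +4): Judy: 5 -> 9. State: Rupert=0, Judy=9
Event 3 (Judy -7): Judy: 9 -> 2. State: Rupert=0, Judy=2
Event 4 (Judy +2): Judy: 2 -> 4. State: Rupert=0, Judy=4
Event 5 (Judy -> Rupert, 3): Judy: 4 -> 1, Rupert: 0 -> 3. State: Rupert=3, Judy=1

Rupert's final count: 3

Answer: 3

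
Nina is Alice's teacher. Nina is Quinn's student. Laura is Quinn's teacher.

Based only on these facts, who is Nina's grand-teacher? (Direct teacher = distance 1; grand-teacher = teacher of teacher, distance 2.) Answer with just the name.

Reconstructing the teacher chain from the given facts:
  Laura -> Quinn -> Nina -> Alice
(each arrow means 'teacher of the next')
Positions in the chain (0 = top):
  position of Laura: 0
  position of Quinn: 1
  position of Nina: 2
  position of Alice: 3

Nina is at position 2; the grand-teacher is 2 steps up the chain, i.e. position 0: Laura.

Answer: Laura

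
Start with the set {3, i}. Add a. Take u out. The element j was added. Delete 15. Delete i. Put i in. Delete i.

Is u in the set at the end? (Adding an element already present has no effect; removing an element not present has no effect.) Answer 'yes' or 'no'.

Tracking the set through each operation:
Start: {3, i}
Event 1 (add a): added. Set: {3, a, i}
Event 2 (remove u): not present, no change. Set: {3, a, i}
Event 3 (add j): added. Set: {3, a, i, j}
Event 4 (remove 15): not present, no change. Set: {3, a, i, j}
Event 5 (remove i): removed. Set: {3, a, j}
Event 6 (add i): added. Set: {3, a, i, j}
Event 7 (remove i): removed. Set: {3, a, j}

Final set: {3, a, j} (size 3)
u is NOT in the final set.

Answer: no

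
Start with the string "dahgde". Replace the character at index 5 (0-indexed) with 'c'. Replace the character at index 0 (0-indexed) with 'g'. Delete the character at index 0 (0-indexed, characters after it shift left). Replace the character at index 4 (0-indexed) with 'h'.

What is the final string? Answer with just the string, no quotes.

Applying each edit step by step:
Start: "dahgde"
Op 1 (replace idx 5: 'e' -> 'c'): "dahgde" -> "dahgdc"
Op 2 (replace idx 0: 'd' -> 'g'): "dahgdc" -> "gahgdc"
Op 3 (delete idx 0 = 'g'): "gahgdc" -> "ahgdc"
Op 4 (replace idx 4: 'c' -> 'h'): "ahgdc" -> "ahgdh"

Answer: ahgdh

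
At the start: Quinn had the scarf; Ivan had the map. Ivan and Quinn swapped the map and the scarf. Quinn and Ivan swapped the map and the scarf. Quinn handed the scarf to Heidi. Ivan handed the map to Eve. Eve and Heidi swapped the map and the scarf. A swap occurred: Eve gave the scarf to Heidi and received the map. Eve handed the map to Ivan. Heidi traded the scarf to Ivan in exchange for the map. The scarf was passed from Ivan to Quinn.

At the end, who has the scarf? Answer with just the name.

Tracking all object holders:
Start: scarf:Quinn, map:Ivan
Event 1 (swap map<->scarf: now map:Quinn, scarf:Ivan). State: scarf:Ivan, map:Quinn
Event 2 (swap map<->scarf: now map:Ivan, scarf:Quinn). State: scarf:Quinn, map:Ivan
Event 3 (give scarf: Quinn -> Heidi). State: scarf:Heidi, map:Ivan
Event 4 (give map: Ivan -> Eve). State: scarf:Heidi, map:Eve
Event 5 (swap map<->scarf: now map:Heidi, scarf:Eve). State: scarf:Eve, map:Heidi
Event 6 (swap scarf<->map: now scarf:Heidi, map:Eve). State: scarf:Heidi, map:Eve
Event 7 (give map: Eve -> Ivan). State: scarf:Heidi, map:Ivan
Event 8 (swap scarf<->map: now scarf:Ivan, map:Heidi). State: scarf:Ivan, map:Heidi
Event 9 (give scarf: Ivan -> Quinn). State: scarf:Quinn, map:Heidi

Final state: scarf:Quinn, map:Heidi
The scarf is held by Quinn.

Answer: Quinn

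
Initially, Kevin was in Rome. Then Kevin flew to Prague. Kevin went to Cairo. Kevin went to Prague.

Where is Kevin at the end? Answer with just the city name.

Answer: Prague

Derivation:
Tracking Kevin's location:
Start: Kevin is in Rome.
After move 1: Rome -> Prague. Kevin is in Prague.
After move 2: Prague -> Cairo. Kevin is in Cairo.
After move 3: Cairo -> Prague. Kevin is in Prague.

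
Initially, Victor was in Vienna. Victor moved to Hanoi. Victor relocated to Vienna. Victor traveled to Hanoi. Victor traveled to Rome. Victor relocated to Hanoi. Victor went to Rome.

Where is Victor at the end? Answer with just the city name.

Tracking Victor's location:
Start: Victor is in Vienna.
After move 1: Vienna -> Hanoi. Victor is in Hanoi.
After move 2: Hanoi -> Vienna. Victor is in Vienna.
After move 3: Vienna -> Hanoi. Victor is in Hanoi.
After move 4: Hanoi -> Rome. Victor is in Rome.
After move 5: Rome -> Hanoi. Victor is in Hanoi.
After move 6: Hanoi -> Rome. Victor is in Rome.

Answer: Rome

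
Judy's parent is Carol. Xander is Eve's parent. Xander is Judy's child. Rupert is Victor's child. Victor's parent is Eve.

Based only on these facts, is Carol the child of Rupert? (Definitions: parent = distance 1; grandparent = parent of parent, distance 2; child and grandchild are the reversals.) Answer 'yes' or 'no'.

Reconstructing the parent chain from the given facts:
  Carol -> Judy -> Xander -> Eve -> Victor -> Rupert
(each arrow means 'parent of the next')
Positions in the chain (0 = top):
  position of Carol: 0
  position of Judy: 1
  position of Xander: 2
  position of Eve: 3
  position of Victor: 4
  position of Rupert: 5

Carol is at position 0, Rupert is at position 5; signed distance (j - i) = 5.
'child' requires j - i = -1. Actual distance is 5, so the relation does NOT hold.

Answer: no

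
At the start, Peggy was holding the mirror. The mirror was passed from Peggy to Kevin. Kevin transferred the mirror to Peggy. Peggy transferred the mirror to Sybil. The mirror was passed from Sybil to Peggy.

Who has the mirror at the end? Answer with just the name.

Answer: Peggy

Derivation:
Tracking the mirror through each event:
Start: Peggy has the mirror.
After event 1: Kevin has the mirror.
After event 2: Peggy has the mirror.
After event 3: Sybil has the mirror.
After event 4: Peggy has the mirror.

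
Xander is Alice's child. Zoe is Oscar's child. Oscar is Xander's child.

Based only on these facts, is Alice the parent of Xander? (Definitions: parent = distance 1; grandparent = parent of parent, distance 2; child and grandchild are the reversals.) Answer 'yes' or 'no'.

Reconstructing the parent chain from the given facts:
  Alice -> Xander -> Oscar -> Zoe
(each arrow means 'parent of the next')
Positions in the chain (0 = top):
  position of Alice: 0
  position of Xander: 1
  position of Oscar: 2
  position of Zoe: 3

Alice is at position 0, Xander is at position 1; signed distance (j - i) = 1.
'parent' requires j - i = 1. Actual distance is 1, so the relation HOLDS.

Answer: yes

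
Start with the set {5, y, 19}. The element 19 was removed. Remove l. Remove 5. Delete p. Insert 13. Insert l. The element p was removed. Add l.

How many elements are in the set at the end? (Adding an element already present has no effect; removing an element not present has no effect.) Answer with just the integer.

Tracking the set through each operation:
Start: {19, 5, y}
Event 1 (remove 19): removed. Set: {5, y}
Event 2 (remove l): not present, no change. Set: {5, y}
Event 3 (remove 5): removed. Set: {y}
Event 4 (remove p): not present, no change. Set: {y}
Event 5 (add 13): added. Set: {13, y}
Event 6 (add l): added. Set: {13, l, y}
Event 7 (remove p): not present, no change. Set: {13, l, y}
Event 8 (add l): already present, no change. Set: {13, l, y}

Final set: {13, l, y} (size 3)

Answer: 3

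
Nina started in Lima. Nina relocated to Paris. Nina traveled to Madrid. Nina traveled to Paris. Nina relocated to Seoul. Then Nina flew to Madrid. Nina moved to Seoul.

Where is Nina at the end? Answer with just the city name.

Answer: Seoul

Derivation:
Tracking Nina's location:
Start: Nina is in Lima.
After move 1: Lima -> Paris. Nina is in Paris.
After move 2: Paris -> Madrid. Nina is in Madrid.
After move 3: Madrid -> Paris. Nina is in Paris.
After move 4: Paris -> Seoul. Nina is in Seoul.
After move 5: Seoul -> Madrid. Nina is in Madrid.
After move 6: Madrid -> Seoul. Nina is in Seoul.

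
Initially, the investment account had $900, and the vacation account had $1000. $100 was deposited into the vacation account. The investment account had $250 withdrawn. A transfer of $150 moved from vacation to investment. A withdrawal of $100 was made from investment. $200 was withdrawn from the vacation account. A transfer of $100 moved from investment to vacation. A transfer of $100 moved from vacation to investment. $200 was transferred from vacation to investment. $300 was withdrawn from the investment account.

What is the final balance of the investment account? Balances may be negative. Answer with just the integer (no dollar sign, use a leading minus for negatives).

Answer: 600

Derivation:
Tracking account balances step by step:
Start: investment=900, vacation=1000
Event 1 (deposit 100 to vacation): vacation: 1000 + 100 = 1100. Balances: investment=900, vacation=1100
Event 2 (withdraw 250 from investment): investment: 900 - 250 = 650. Balances: investment=650, vacation=1100
Event 3 (transfer 150 vacation -> investment): vacation: 1100 - 150 = 950, investment: 650 + 150 = 800. Balances: investment=800, vacation=950
Event 4 (withdraw 100 from investment): investment: 800 - 100 = 700. Balances: investment=700, vacation=950
Event 5 (withdraw 200 from vacation): vacation: 950 - 200 = 750. Balances: investment=700, vacation=750
Event 6 (transfer 100 investment -> vacation): investment: 700 - 100 = 600, vacation: 750 + 100 = 850. Balances: investment=600, vacation=850
Event 7 (transfer 100 vacation -> investment): vacation: 850 - 100 = 750, investment: 600 + 100 = 700. Balances: investment=700, vacation=750
Event 8 (transfer 200 vacation -> investment): vacation: 750 - 200 = 550, investment: 700 + 200 = 900. Balances: investment=900, vacation=550
Event 9 (withdraw 300 from investment): investment: 900 - 300 = 600. Balances: investment=600, vacation=550

Final balance of investment: 600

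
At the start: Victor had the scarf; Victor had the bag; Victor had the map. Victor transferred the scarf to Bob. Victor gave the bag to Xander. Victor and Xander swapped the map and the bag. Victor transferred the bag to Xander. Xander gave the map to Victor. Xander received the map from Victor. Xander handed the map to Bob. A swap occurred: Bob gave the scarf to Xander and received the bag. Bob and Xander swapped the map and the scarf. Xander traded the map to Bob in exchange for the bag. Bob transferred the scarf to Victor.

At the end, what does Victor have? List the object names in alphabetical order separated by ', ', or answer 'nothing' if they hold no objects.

Tracking all object holders:
Start: scarf:Victor, bag:Victor, map:Victor
Event 1 (give scarf: Victor -> Bob). State: scarf:Bob, bag:Victor, map:Victor
Event 2 (give bag: Victor -> Xander). State: scarf:Bob, bag:Xander, map:Victor
Event 3 (swap map<->bag: now map:Xander, bag:Victor). State: scarf:Bob, bag:Victor, map:Xander
Event 4 (give bag: Victor -> Xander). State: scarf:Bob, bag:Xander, map:Xander
Event 5 (give map: Xander -> Victor). State: scarf:Bob, bag:Xander, map:Victor
Event 6 (give map: Victor -> Xander). State: scarf:Bob, bag:Xander, map:Xander
Event 7 (give map: Xander -> Bob). State: scarf:Bob, bag:Xander, map:Bob
Event 8 (swap scarf<->bag: now scarf:Xander, bag:Bob). State: scarf:Xander, bag:Bob, map:Bob
Event 9 (swap map<->scarf: now map:Xander, scarf:Bob). State: scarf:Bob, bag:Bob, map:Xander
Event 10 (swap map<->bag: now map:Bob, bag:Xander). State: scarf:Bob, bag:Xander, map:Bob
Event 11 (give scarf: Bob -> Victor). State: scarf:Victor, bag:Xander, map:Bob

Final state: scarf:Victor, bag:Xander, map:Bob
Victor holds: scarf.

Answer: scarf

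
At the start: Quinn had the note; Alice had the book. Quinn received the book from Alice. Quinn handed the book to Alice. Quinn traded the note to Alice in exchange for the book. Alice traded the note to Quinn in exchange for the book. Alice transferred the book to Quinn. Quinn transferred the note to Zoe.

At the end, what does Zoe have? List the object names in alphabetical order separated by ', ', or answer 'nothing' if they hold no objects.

Tracking all object holders:
Start: note:Quinn, book:Alice
Event 1 (give book: Alice -> Quinn). State: note:Quinn, book:Quinn
Event 2 (give book: Quinn -> Alice). State: note:Quinn, book:Alice
Event 3 (swap note<->book: now note:Alice, book:Quinn). State: note:Alice, book:Quinn
Event 4 (swap note<->book: now note:Quinn, book:Alice). State: note:Quinn, book:Alice
Event 5 (give book: Alice -> Quinn). State: note:Quinn, book:Quinn
Event 6 (give note: Quinn -> Zoe). State: note:Zoe, book:Quinn

Final state: note:Zoe, book:Quinn
Zoe holds: note.

Answer: note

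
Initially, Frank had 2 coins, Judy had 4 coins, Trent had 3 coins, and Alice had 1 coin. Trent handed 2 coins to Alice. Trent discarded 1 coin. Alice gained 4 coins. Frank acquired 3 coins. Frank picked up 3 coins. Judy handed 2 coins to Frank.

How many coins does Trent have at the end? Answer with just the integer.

Tracking counts step by step:
Start: Frank=2, Judy=4, Trent=3, Alice=1
Event 1 (Trent -> Alice, 2): Trent: 3 -> 1, Alice: 1 -> 3. State: Frank=2, Judy=4, Trent=1, Alice=3
Event 2 (Trent -1): Trent: 1 -> 0. State: Frank=2, Judy=4, Trent=0, Alice=3
Event 3 (Alice +4): Alice: 3 -> 7. State: Frank=2, Judy=4, Trent=0, Alice=7
Event 4 (Frank +3): Frank: 2 -> 5. State: Frank=5, Judy=4, Trent=0, Alice=7
Event 5 (Frank +3): Frank: 5 -> 8. State: Frank=8, Judy=4, Trent=0, Alice=7
Event 6 (Judy -> Frank, 2): Judy: 4 -> 2, Frank: 8 -> 10. State: Frank=10, Judy=2, Trent=0, Alice=7

Trent's final count: 0

Answer: 0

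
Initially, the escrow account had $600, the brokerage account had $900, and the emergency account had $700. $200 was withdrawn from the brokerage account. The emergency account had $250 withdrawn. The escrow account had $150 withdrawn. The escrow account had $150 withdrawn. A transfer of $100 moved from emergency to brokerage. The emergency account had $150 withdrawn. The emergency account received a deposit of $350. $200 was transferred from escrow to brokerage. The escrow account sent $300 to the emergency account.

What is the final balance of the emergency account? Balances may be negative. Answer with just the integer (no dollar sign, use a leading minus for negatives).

Answer: 850

Derivation:
Tracking account balances step by step:
Start: escrow=600, brokerage=900, emergency=700
Event 1 (withdraw 200 from brokerage): brokerage: 900 - 200 = 700. Balances: escrow=600, brokerage=700, emergency=700
Event 2 (withdraw 250 from emergency): emergency: 700 - 250 = 450. Balances: escrow=600, brokerage=700, emergency=450
Event 3 (withdraw 150 from escrow): escrow: 600 - 150 = 450. Balances: escrow=450, brokerage=700, emergency=450
Event 4 (withdraw 150 from escrow): escrow: 450 - 150 = 300. Balances: escrow=300, brokerage=700, emergency=450
Event 5 (transfer 100 emergency -> brokerage): emergency: 450 - 100 = 350, brokerage: 700 + 100 = 800. Balances: escrow=300, brokerage=800, emergency=350
Event 6 (withdraw 150 from emergency): emergency: 350 - 150 = 200. Balances: escrow=300, brokerage=800, emergency=200
Event 7 (deposit 350 to emergency): emergency: 200 + 350 = 550. Balances: escrow=300, brokerage=800, emergency=550
Event 8 (transfer 200 escrow -> brokerage): escrow: 300 - 200 = 100, brokerage: 800 + 200 = 1000. Balances: escrow=100, brokerage=1000, emergency=550
Event 9 (transfer 300 escrow -> emergency): escrow: 100 - 300 = -200, emergency: 550 + 300 = 850. Balances: escrow=-200, brokerage=1000, emergency=850

Final balance of emergency: 850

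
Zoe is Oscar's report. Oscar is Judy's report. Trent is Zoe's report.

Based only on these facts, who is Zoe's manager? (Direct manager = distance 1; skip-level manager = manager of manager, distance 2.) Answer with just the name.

Reconstructing the manager chain from the given facts:
  Judy -> Oscar -> Zoe -> Trent
(each arrow means 'manager of the next')
Positions in the chain (0 = top):
  position of Judy: 0
  position of Oscar: 1
  position of Zoe: 2
  position of Trent: 3

Zoe is at position 2; the manager is 1 step up the chain, i.e. position 1: Oscar.

Answer: Oscar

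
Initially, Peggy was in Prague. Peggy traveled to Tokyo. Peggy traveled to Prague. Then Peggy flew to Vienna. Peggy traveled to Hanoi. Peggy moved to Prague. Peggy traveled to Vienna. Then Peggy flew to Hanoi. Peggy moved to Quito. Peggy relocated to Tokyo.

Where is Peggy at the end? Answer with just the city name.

Answer: Tokyo

Derivation:
Tracking Peggy's location:
Start: Peggy is in Prague.
After move 1: Prague -> Tokyo. Peggy is in Tokyo.
After move 2: Tokyo -> Prague. Peggy is in Prague.
After move 3: Prague -> Vienna. Peggy is in Vienna.
After move 4: Vienna -> Hanoi. Peggy is in Hanoi.
After move 5: Hanoi -> Prague. Peggy is in Prague.
After move 6: Prague -> Vienna. Peggy is in Vienna.
After move 7: Vienna -> Hanoi. Peggy is in Hanoi.
After move 8: Hanoi -> Quito. Peggy is in Quito.
After move 9: Quito -> Tokyo. Peggy is in Tokyo.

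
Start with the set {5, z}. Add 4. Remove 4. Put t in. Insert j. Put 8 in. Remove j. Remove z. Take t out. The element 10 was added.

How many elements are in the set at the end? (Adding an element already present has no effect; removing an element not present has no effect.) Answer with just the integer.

Tracking the set through each operation:
Start: {5, z}
Event 1 (add 4): added. Set: {4, 5, z}
Event 2 (remove 4): removed. Set: {5, z}
Event 3 (add t): added. Set: {5, t, z}
Event 4 (add j): added. Set: {5, j, t, z}
Event 5 (add 8): added. Set: {5, 8, j, t, z}
Event 6 (remove j): removed. Set: {5, 8, t, z}
Event 7 (remove z): removed. Set: {5, 8, t}
Event 8 (remove t): removed. Set: {5, 8}
Event 9 (add 10): added. Set: {10, 5, 8}

Final set: {10, 5, 8} (size 3)

Answer: 3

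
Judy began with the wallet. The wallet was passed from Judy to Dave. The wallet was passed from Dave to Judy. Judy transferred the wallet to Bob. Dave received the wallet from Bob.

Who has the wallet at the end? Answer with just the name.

Answer: Dave

Derivation:
Tracking the wallet through each event:
Start: Judy has the wallet.
After event 1: Dave has the wallet.
After event 2: Judy has the wallet.
After event 3: Bob has the wallet.
After event 4: Dave has the wallet.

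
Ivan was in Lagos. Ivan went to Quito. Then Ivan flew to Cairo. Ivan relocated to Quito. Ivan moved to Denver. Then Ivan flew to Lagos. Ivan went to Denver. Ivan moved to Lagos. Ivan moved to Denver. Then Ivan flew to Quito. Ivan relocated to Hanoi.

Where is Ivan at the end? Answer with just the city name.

Answer: Hanoi

Derivation:
Tracking Ivan's location:
Start: Ivan is in Lagos.
After move 1: Lagos -> Quito. Ivan is in Quito.
After move 2: Quito -> Cairo. Ivan is in Cairo.
After move 3: Cairo -> Quito. Ivan is in Quito.
After move 4: Quito -> Denver. Ivan is in Denver.
After move 5: Denver -> Lagos. Ivan is in Lagos.
After move 6: Lagos -> Denver. Ivan is in Denver.
After move 7: Denver -> Lagos. Ivan is in Lagos.
After move 8: Lagos -> Denver. Ivan is in Denver.
After move 9: Denver -> Quito. Ivan is in Quito.
After move 10: Quito -> Hanoi. Ivan is in Hanoi.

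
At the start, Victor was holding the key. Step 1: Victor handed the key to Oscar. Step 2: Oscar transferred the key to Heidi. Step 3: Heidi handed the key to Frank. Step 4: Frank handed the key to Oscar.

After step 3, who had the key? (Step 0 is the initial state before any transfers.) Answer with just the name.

Tracking the key holder through step 3:
After step 0 (start): Victor
After step 1: Oscar
After step 2: Heidi
After step 3: Frank

At step 3, the holder is Frank.

Answer: Frank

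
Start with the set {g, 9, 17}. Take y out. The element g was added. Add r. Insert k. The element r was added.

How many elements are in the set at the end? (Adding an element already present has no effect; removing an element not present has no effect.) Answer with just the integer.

Tracking the set through each operation:
Start: {17, 9, g}
Event 1 (remove y): not present, no change. Set: {17, 9, g}
Event 2 (add g): already present, no change. Set: {17, 9, g}
Event 3 (add r): added. Set: {17, 9, g, r}
Event 4 (add k): added. Set: {17, 9, g, k, r}
Event 5 (add r): already present, no change. Set: {17, 9, g, k, r}

Final set: {17, 9, g, k, r} (size 5)

Answer: 5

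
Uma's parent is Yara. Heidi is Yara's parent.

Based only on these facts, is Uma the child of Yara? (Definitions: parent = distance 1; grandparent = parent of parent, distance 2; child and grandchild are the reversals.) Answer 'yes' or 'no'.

Answer: yes

Derivation:
Reconstructing the parent chain from the given facts:
  Heidi -> Yara -> Uma
(each arrow means 'parent of the next')
Positions in the chain (0 = top):
  position of Heidi: 0
  position of Yara: 1
  position of Uma: 2

Uma is at position 2, Yara is at position 1; signed distance (j - i) = -1.
'child' requires j - i = -1. Actual distance is -1, so the relation HOLDS.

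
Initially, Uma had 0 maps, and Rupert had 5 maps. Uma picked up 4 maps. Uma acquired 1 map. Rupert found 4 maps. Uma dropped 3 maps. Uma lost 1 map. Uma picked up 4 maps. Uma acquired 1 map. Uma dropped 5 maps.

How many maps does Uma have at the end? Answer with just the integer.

Tracking counts step by step:
Start: Uma=0, Rupert=5
Event 1 (Uma +4): Uma: 0 -> 4. State: Uma=4, Rupert=5
Event 2 (Uma +1): Uma: 4 -> 5. State: Uma=5, Rupert=5
Event 3 (Rupert +4): Rupert: 5 -> 9. State: Uma=5, Rupert=9
Event 4 (Uma -3): Uma: 5 -> 2. State: Uma=2, Rupert=9
Event 5 (Uma -1): Uma: 2 -> 1. State: Uma=1, Rupert=9
Event 6 (Uma +4): Uma: 1 -> 5. State: Uma=5, Rupert=9
Event 7 (Uma +1): Uma: 5 -> 6. State: Uma=6, Rupert=9
Event 8 (Uma -5): Uma: 6 -> 1. State: Uma=1, Rupert=9

Uma's final count: 1

Answer: 1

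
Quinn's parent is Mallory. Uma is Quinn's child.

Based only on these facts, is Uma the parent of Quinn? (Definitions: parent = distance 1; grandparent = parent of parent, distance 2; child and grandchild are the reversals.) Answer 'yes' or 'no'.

Answer: no

Derivation:
Reconstructing the parent chain from the given facts:
  Mallory -> Quinn -> Uma
(each arrow means 'parent of the next')
Positions in the chain (0 = top):
  position of Mallory: 0
  position of Quinn: 1
  position of Uma: 2

Uma is at position 2, Quinn is at position 1; signed distance (j - i) = -1.
'parent' requires j - i = 1. Actual distance is -1, so the relation does NOT hold.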